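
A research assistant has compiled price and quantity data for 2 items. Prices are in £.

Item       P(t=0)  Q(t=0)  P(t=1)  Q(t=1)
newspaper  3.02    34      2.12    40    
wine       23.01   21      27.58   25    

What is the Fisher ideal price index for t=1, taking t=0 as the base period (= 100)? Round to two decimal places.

Laspeyres component (base-period weights):
ΣP(t=1)Q(t=0) = 2.12×34 + 27.58×21 = 72.08 + 579.18 = 651.26
ΣP(t=0)Q(t=0) = 3.02×34 + 23.01×21 = 102.68 + 483.21 = 585.89
L = 651.26 / 585.89 × 100 = 111.1574
Paasche component (current-period weights):
ΣP(t=1)Q(t=1) = 2.12×40 + 27.58×25 = 84.8 + 689.5 = 774.3
ΣP(t=0)Q(t=1) = 3.02×40 + 23.01×25 = 120.8 + 575.25 = 696.05
P = 774.3 / 696.05 × 100 = 111.2420
Fisher = √(L × P) = √(111.1574 × 111.2420) = 111.1997

111.20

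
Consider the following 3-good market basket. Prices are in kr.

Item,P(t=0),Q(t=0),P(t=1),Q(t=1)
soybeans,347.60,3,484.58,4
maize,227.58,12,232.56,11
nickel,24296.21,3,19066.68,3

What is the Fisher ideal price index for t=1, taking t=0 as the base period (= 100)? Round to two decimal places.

80.25

Laspeyres component (base-period weights):
ΣP(t=1)Q(t=0) = 484.58×3 + 232.56×12 + 19066.68×3 = 1453.74 + 2790.72 + 57200.04 = 61444.5
ΣP(t=0)Q(t=0) = 347.60×3 + 227.58×12 + 24296.21×3 = 1042.8 + 2730.96 + 72888.63 = 76662.39
L = 61444.5 / 76662.39 × 100 = 80.1495
Paasche component (current-period weights):
ΣP(t=1)Q(t=1) = 484.58×4 + 232.56×11 + 19066.68×3 = 1938.32 + 2558.16 + 57200.04 = 61696.52
ΣP(t=0)Q(t=1) = 347.60×4 + 227.58×11 + 24296.21×3 = 1390.4 + 2503.38 + 72888.63 = 76782.41
P = 61696.52 / 76782.41 × 100 = 80.3524
Fisher = √(L × P) = √(80.1495 × 80.3524) = 80.2509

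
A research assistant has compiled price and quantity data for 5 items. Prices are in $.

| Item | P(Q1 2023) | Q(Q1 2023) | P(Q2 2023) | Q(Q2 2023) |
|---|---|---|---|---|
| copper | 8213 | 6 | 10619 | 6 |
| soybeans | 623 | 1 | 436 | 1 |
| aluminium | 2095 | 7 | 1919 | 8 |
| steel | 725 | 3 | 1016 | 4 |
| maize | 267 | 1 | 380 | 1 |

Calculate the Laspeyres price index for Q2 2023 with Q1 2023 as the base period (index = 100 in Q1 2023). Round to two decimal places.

120.90

Laspeyres price index uses base-period quantities as weights.
ΣP(Q2 2023)·Q(Q1 2023) = 10619×6 + 436×1 + 1919×7 + 1016×3 + 380×1 = 63714 + 436 + 13433 + 3048 + 380 = 81011
ΣP(Q1 2023)·Q(Q1 2023) = 8213×6 + 623×1 + 2095×7 + 725×3 + 267×1 = 49278 + 623 + 14665 + 2175 + 267 = 67008
Index = 81011 / 67008 × 100 = 120.8975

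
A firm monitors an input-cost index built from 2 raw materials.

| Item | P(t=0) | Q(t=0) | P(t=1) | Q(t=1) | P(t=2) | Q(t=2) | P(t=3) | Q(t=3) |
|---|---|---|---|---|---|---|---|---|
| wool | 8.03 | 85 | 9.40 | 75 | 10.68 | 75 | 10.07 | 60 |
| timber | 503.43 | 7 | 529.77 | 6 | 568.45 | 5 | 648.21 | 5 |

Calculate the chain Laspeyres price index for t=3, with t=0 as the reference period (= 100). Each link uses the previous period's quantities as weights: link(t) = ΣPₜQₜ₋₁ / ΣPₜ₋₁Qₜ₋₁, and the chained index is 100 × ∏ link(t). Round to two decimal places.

127.46

Link t=0→t=1:
ΣP(t=1)Q(t=0) = 9.40×85 + 529.77×7 = 799 + 3708.39 = 4507.39
ΣP(t=0)Q(t=0) = 8.03×85 + 503.43×7 = 682.55 + 3524.01 = 4206.56
link = 4507.39/4206.56 = 1.071514
Link t=1→t=2:
ΣP(t=2)Q(t=1) = 10.68×75 + 568.45×6 = 801 + 3410.7 = 4211.7
ΣP(t=1)Q(t=1) = 9.40×75 + 529.77×6 = 705 + 3178.62 = 3883.62
link = 4211.7/3883.62 = 1.084478
Link t=2→t=3:
ΣP(t=3)Q(t=2) = 10.07×75 + 648.21×5 = 755.25 + 3241.05 = 3996.3
ΣP(t=2)Q(t=2) = 10.68×75 + 568.45×5 = 801 + 2842.25 = 3643.25
link = 3996.3/3643.25 = 1.096905
Chained index = 100 × 1.071514 × 1.084478 × 1.096905 = 127.4641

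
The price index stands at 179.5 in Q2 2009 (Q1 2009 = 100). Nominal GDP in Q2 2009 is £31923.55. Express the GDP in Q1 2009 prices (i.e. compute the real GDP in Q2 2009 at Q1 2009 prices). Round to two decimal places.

17784.71

Real = Nominal ÷ (Index/100) = 31923.55 ÷ (179.5/100)
     = 31923.55 ÷ 1.795 = 17784.7075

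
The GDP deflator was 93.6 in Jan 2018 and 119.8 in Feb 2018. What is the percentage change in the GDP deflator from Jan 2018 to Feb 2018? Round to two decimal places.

Change = (119.8 − 93.6) / 93.6 × 100
       = 26.2 / 93.6 × 100 = 27.9915%

27.99%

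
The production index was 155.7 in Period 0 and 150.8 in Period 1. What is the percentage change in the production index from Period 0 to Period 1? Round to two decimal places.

-3.15%

Change = (150.8 − 155.7) / 155.7 × 100
       = -4.9 / 155.7 × 100 = -3.1471%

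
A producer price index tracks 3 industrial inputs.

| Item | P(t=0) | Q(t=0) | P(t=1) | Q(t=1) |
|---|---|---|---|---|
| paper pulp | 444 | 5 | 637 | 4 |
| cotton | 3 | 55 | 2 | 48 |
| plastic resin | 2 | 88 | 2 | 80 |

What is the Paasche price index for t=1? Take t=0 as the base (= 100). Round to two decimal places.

134.81

Paasche price index uses current-period quantities as weights.
ΣP(t=1)·Q(t=1) = 637×4 + 2×48 + 2×80 = 2548 + 96 + 160 = 2804
ΣP(t=0)·Q(t=1) = 444×4 + 3×48 + 2×80 = 1776 + 144 + 160 = 2080
Index = 2804 / 2080 × 100 = 134.8077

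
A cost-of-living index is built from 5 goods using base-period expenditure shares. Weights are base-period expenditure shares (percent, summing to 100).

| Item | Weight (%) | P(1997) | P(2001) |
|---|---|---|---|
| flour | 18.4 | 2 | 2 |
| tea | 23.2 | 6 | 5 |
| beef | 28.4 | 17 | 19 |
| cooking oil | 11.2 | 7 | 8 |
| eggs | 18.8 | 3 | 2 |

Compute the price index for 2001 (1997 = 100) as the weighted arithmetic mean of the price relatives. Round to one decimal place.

flour: 18.4 × (2/2) = 18.4 × 1.000000 = 18.4000
tea: 23.2 × (5/6) = 23.2 × 0.833333 = 19.3333
beef: 28.4 × (19/17) = 28.4 × 1.117647 = 31.7412
cooking oil: 11.2 × (8/7) = 11.2 × 1.142857 = 12.8000
eggs: 18.8 × (2/3) = 18.8 × 0.666667 = 12.5333
Index = Σ wᵢ·(p₁ᵢ/p₀ᵢ) = 18.4000 + 19.3333 + 31.7412 + 12.8000 + 12.5333 = 94.8078

94.8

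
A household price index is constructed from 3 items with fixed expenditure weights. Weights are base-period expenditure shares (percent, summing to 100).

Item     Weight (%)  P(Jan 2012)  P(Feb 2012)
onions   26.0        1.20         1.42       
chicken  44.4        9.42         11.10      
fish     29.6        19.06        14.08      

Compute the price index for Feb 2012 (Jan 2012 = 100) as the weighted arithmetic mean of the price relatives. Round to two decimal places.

104.95

onions: 26.0 × (1.42/1.20) = 26.0 × 1.183333 = 30.7667
chicken: 44.4 × (11.10/9.42) = 44.4 × 1.178344 = 52.3185
fish: 29.6 × (14.08/19.06) = 29.6 × 0.738720 = 21.8661
Index = Σ wᵢ·(p₁ᵢ/p₀ᵢ) = 30.7667 + 52.3185 + 21.8661 = 104.9512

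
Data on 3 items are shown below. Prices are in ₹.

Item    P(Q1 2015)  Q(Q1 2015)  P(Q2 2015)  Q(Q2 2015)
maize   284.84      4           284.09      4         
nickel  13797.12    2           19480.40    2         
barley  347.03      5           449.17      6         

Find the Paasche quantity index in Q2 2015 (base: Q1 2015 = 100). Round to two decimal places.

101.06

Paasche quantity index uses current-period prices as weights.
ΣP(Q2 2015)·Q(Q2 2015) = 284.09×4 + 19480.40×2 + 449.17×6 = 1136.36 + 38960.8 + 2695.02 = 42792.18
ΣP(Q2 2015)·Q(Q1 2015) = 284.09×4 + 19480.40×2 + 449.17×5 = 1136.36 + 38960.8 + 2245.85 = 42343.01
Index = 42792.18 / 42343.01 × 100 = 101.0608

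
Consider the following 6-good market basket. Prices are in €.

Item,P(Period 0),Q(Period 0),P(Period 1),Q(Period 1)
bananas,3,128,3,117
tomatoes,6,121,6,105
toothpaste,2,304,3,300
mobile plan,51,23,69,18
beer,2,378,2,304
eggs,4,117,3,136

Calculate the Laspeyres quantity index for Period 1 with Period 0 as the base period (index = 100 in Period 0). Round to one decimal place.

88.7

Laspeyres quantity index uses base-period prices as weights.
ΣP(Period 0)·Q(Period 1) = 3×117 + 6×105 + 2×300 + 51×18 + 2×304 + 4×136 = 351 + 630 + 600 + 918 + 608 + 544 = 3651
ΣP(Period 0)·Q(Period 0) = 3×128 + 6×121 + 2×304 + 51×23 + 2×378 + 4×117 = 384 + 726 + 608 + 1173 + 756 + 468 = 4115
Index = 3651 / 4115 × 100 = 88.7242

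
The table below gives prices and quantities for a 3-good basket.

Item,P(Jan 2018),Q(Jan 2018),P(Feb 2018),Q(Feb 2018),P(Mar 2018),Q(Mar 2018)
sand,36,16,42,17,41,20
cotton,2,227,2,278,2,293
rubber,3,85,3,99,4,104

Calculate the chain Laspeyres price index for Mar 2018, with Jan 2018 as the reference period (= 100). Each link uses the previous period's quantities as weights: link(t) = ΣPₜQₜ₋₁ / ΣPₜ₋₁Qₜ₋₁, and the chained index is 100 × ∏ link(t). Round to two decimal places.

113.09

Link Jan 2018→Feb 2018:
ΣP(Feb 2018)Q(Jan 2018) = 42×16 + 2×227 + 3×85 = 672 + 454 + 255 = 1381
ΣP(Jan 2018)Q(Jan 2018) = 36×16 + 2×227 + 3×85 = 576 + 454 + 255 = 1285
link = 1381/1285 = 1.074708
Link Feb 2018→Mar 2018:
ΣP(Mar 2018)Q(Feb 2018) = 41×17 + 2×278 + 4×99 = 697 + 556 + 396 = 1649
ΣP(Feb 2018)Q(Feb 2018) = 42×17 + 2×278 + 3×99 = 714 + 556 + 297 = 1567
link = 1649/1567 = 1.052329
Chained index = 100 × 1.074708 × 1.052329 = 113.0947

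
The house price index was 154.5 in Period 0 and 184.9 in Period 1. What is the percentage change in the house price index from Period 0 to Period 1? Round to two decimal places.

19.68%

Change = (184.9 − 154.5) / 154.5 × 100
       = 30.4 / 154.5 × 100 = 19.6764%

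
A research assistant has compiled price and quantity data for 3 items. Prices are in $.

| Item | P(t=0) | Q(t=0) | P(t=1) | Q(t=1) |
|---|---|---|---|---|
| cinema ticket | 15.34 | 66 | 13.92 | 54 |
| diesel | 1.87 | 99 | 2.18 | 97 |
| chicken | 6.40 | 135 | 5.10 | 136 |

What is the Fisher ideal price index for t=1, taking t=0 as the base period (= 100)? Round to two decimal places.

88.27

Laspeyres component (base-period weights):
ΣP(t=1)Q(t=0) = 13.92×66 + 2.18×99 + 5.10×135 = 918.72 + 215.82 + 688.5 = 1823.04
ΣP(t=0)Q(t=0) = 15.34×66 + 1.87×99 + 6.40×135 = 1012.44 + 185.13 + 864 = 2061.57
L = 1823.04 / 2061.57 × 100 = 88.4297
Paasche component (current-period weights):
ΣP(t=1)Q(t=1) = 13.92×54 + 2.18×97 + 5.10×136 = 751.68 + 211.46 + 693.6 = 1656.74
ΣP(t=0)Q(t=1) = 15.34×54 + 1.87×97 + 6.40×136 = 828.36 + 181.39 + 870.4 = 1880.15
P = 1656.74 / 1880.15 × 100 = 88.1174
Fisher = √(L × P) = √(88.4297 × 88.1174) = 88.2734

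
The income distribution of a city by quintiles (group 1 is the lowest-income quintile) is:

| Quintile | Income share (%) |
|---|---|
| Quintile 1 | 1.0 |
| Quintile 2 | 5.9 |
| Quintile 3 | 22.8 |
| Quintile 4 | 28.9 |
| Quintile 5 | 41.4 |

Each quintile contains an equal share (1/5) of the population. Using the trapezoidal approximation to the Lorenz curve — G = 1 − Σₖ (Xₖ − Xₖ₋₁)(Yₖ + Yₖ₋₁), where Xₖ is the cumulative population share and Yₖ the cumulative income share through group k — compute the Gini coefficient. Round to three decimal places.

0.415

Cumulative income shares Yₖ: 0.0100, 0.0690, 0.2970, 0.5860, 1.0000
Σ (Xₖ−Xₖ₋₁)(Yₖ+Yₖ₋₁) = (1/5)(0.0100+0.0000) + (1/5)(0.0690+0.0100) + (1/5)(0.2970+0.0690) + (1/5)(0.5860+0.2970) + (1/5)(1.0000+0.5860)
  = 0.0020 + 0.0158 + 0.0732 + 0.1766 + 0.3172 = 0.5848
G = 1 − 0.5848 = 0.4152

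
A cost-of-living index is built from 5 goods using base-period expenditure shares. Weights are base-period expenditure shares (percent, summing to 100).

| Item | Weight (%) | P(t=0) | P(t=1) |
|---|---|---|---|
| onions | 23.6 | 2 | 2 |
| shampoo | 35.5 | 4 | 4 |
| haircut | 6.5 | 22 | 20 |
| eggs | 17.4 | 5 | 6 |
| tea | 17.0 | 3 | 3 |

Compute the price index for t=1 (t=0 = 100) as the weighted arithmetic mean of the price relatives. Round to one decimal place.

onions: 23.6 × (2/2) = 23.6 × 1.000000 = 23.6000
shampoo: 35.5 × (4/4) = 35.5 × 1.000000 = 35.5000
haircut: 6.5 × (20/22) = 6.5 × 0.909091 = 5.9091
eggs: 17.4 × (6/5) = 17.4 × 1.200000 = 20.8800
tea: 17.0 × (3/3) = 17.0 × 1.000000 = 17.0000
Index = Σ wᵢ·(p₁ᵢ/p₀ᵢ) = 23.6000 + 35.5000 + 5.9091 + 20.8800 + 17.0000 = 102.8891

102.9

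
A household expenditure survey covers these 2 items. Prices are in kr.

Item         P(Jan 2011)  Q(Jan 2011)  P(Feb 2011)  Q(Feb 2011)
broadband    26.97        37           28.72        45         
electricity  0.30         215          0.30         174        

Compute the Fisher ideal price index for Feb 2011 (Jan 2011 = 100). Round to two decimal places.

Laspeyres component (base-period weights):
ΣP(Feb 2011)Q(Jan 2011) = 28.72×37 + 0.30×215 = 1062.64 + 64.5 = 1127.14
ΣP(Jan 2011)Q(Jan 2011) = 26.97×37 + 0.30×215 = 997.89 + 64.5 = 1062.39
L = 1127.14 / 1062.39 × 100 = 106.0947
Paasche component (current-period weights):
ΣP(Feb 2011)Q(Feb 2011) = 28.72×45 + 0.30×174 = 1292.4 + 52.2 = 1344.6
ΣP(Jan 2011)Q(Feb 2011) = 26.97×45 + 0.30×174 = 1213.65 + 52.2 = 1265.85
P = 1344.6 / 1265.85 × 100 = 106.2211
Fisher = √(L × P) = √(106.0947 × 106.2211) = 106.1579

106.16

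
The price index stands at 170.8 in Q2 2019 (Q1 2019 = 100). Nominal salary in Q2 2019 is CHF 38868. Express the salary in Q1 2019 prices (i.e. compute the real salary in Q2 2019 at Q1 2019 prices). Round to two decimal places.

Real = Nominal ÷ (Index/100) = 38868 ÷ (170.8/100)
     = 38868 ÷ 1.708 = 22756.4403

22756.44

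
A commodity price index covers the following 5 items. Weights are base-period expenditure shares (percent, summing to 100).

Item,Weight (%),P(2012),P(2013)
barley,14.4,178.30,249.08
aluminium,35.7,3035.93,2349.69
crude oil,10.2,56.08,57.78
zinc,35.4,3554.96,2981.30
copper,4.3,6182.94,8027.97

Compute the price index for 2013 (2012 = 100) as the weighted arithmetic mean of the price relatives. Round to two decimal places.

93.53

barley: 14.4 × (249.08/178.30) = 14.4 × 1.396971 = 20.1164
aluminium: 35.7 × (2349.69/3035.93) = 35.7 × 0.773961 = 27.6304
crude oil: 10.2 × (57.78/56.08) = 10.2 × 1.030314 = 10.5092
zinc: 35.4 × (2981.30/3554.96) = 35.4 × 0.838631 = 29.6875
copper: 4.3 × (8027.97/6182.94) = 4.3 × 1.298407 = 5.5831
Index = Σ wᵢ·(p₁ᵢ/p₀ᵢ) = 20.1164 + 27.6304 + 10.5092 + 29.6875 + 5.5831 = 93.5267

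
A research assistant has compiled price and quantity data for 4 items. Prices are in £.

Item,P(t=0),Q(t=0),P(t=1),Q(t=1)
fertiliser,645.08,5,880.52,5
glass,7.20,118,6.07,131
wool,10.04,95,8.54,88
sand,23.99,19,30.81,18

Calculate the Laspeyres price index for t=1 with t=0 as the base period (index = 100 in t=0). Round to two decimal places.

118.80

Laspeyres price index uses base-period quantities as weights.
ΣP(t=1)·Q(t=0) = 880.52×5 + 6.07×118 + 8.54×95 + 30.81×19 = 4402.6 + 716.26 + 811.3 + 585.39 = 6515.55
ΣP(t=0)·Q(t=0) = 645.08×5 + 7.20×118 + 10.04×95 + 23.99×19 = 3225.4 + 849.6 + 953.8 + 455.81 = 5484.61
Index = 6515.55 / 5484.61 × 100 = 118.7970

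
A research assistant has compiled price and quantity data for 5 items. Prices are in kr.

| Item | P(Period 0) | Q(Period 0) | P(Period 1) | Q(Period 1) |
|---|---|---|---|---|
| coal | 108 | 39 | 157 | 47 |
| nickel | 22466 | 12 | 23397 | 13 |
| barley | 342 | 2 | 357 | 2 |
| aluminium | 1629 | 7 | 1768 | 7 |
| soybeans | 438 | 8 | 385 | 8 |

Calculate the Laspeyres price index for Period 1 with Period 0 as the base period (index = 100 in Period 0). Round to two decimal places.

Laspeyres price index uses base-period quantities as weights.
ΣP(Period 1)·Q(Period 0) = 157×39 + 23397×12 + 357×2 + 1768×7 + 385×8 = 6123 + 280764 + 714 + 12376 + 3080 = 303057
ΣP(Period 0)·Q(Period 0) = 108×39 + 22466×12 + 342×2 + 1629×7 + 438×8 = 4212 + 269592 + 684 + 11403 + 3504 = 289395
Index = 303057 / 289395 × 100 = 104.7209

104.72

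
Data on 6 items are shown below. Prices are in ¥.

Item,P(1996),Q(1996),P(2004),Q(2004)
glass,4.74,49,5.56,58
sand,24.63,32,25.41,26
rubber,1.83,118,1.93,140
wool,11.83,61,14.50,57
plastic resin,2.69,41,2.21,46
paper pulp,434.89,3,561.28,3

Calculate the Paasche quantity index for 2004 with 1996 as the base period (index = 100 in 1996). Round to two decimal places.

97.31

Paasche quantity index uses current-period prices as weights.
ΣP(2004)·Q(2004) = 5.56×58 + 25.41×26 + 1.93×140 + 14.50×57 + 2.21×46 + 561.28×3 = 322.48 + 660.66 + 270.2 + 826.5 + 101.66 + 1683.84 = 3865.34
ΣP(2004)·Q(1996) = 5.56×49 + 25.41×32 + 1.93×118 + 14.50×61 + 2.21×41 + 561.28×3 = 272.44 + 813.12 + 227.74 + 884.5 + 90.61 + 1683.84 = 3972.25
Index = 3865.34 / 3972.25 × 100 = 97.3086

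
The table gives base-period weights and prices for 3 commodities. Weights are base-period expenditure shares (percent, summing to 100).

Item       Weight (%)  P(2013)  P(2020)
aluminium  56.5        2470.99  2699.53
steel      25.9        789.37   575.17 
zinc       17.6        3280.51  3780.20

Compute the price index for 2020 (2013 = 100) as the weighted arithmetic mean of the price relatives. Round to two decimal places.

aluminium: 56.5 × (2699.53/2470.99) = 56.5 × 1.092489 = 61.7256
steel: 25.9 × (575.17/789.37) = 25.9 × 0.728644 = 18.8719
zinc: 17.6 × (3780.20/3280.51) = 17.6 × 1.152321 = 20.2808
Index = Σ wᵢ·(p₁ᵢ/p₀ᵢ) = 61.7256 + 18.8719 + 20.2808 = 100.8784

100.88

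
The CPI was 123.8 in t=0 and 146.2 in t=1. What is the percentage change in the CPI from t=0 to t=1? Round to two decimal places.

18.09%

Change = (146.2 − 123.8) / 123.8 × 100
       = 22.4 / 123.8 × 100 = 18.0937%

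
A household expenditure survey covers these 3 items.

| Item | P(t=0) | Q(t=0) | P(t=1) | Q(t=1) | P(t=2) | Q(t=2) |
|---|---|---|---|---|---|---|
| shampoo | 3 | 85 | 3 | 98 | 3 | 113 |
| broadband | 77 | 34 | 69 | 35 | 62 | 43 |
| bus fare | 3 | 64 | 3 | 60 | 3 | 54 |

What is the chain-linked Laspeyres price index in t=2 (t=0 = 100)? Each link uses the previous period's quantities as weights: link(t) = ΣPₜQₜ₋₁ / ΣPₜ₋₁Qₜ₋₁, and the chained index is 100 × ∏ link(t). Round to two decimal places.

83.40

Link t=0→t=1:
ΣP(t=1)Q(t=0) = 3×85 + 69×34 + 3×64 = 255 + 2346 + 192 = 2793
ΣP(t=0)Q(t=0) = 3×85 + 77×34 + 3×64 = 255 + 2618 + 192 = 3065
link = 2793/3065 = 0.911256
Link t=1→t=2:
ΣP(t=2)Q(t=1) = 3×98 + 62×35 + 3×60 = 294 + 2170 + 180 = 2644
ΣP(t=1)Q(t=1) = 3×98 + 69×35 + 3×60 = 294 + 2415 + 180 = 2889
link = 2644/2889 = 0.915196
Chained index = 100 × 0.911256 × 0.915196 = 83.3978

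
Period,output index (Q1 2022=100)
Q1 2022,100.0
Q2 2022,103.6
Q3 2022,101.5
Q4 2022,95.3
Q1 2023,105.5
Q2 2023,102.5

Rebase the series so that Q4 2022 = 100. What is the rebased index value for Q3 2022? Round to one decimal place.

Rebased(Q3 2022) = 101.5 / 95.3 × 100 = 106.5058

106.5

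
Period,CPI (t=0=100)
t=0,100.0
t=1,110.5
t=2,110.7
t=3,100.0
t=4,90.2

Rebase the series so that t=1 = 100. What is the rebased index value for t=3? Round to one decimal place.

Rebased(t=3) = 100.0 / 110.5 × 100 = 90.4977

90.5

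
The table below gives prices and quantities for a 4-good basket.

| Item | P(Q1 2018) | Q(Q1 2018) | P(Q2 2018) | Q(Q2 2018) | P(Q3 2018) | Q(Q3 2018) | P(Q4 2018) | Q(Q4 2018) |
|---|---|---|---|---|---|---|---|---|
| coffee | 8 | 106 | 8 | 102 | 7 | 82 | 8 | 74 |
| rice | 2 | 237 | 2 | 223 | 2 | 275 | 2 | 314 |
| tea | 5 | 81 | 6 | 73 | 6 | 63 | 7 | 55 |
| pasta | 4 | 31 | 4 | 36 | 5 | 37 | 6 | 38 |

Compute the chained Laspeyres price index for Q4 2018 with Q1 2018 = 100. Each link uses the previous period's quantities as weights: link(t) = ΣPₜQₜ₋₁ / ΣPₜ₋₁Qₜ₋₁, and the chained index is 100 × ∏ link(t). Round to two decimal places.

Link Q1 2018→Q2 2018:
ΣP(Q2 2018)Q(Q1 2018) = 8×106 + 2×237 + 6×81 + 4×31 = 848 + 474 + 486 + 124 = 1932
ΣP(Q1 2018)Q(Q1 2018) = 8×106 + 2×237 + 5×81 + 4×31 = 848 + 474 + 405 + 124 = 1851
link = 1932/1851 = 1.043760
Link Q2 2018→Q3 2018:
ΣP(Q3 2018)Q(Q2 2018) = 7×102 + 2×223 + 6×73 + 5×36 = 714 + 446 + 438 + 180 = 1778
ΣP(Q2 2018)Q(Q2 2018) = 8×102 + 2×223 + 6×73 + 4×36 = 816 + 446 + 438 + 144 = 1844
link = 1778/1844 = 0.964208
Link Q3 2018→Q4 2018:
ΣP(Q4 2018)Q(Q3 2018) = 8×82 + 2×275 + 7×63 + 6×37 = 656 + 550 + 441 + 222 = 1869
ΣP(Q3 2018)Q(Q3 2018) = 7×82 + 2×275 + 6×63 + 5×37 = 574 + 550 + 378 + 185 = 1687
link = 1869/1687 = 1.107884
Chained index = 100 × 1.043760 × 0.964208 × 1.107884 = 111.4977

111.50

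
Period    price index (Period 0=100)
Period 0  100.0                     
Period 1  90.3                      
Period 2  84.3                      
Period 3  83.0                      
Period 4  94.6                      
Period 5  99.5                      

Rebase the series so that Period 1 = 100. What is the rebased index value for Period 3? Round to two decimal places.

Rebased(Period 3) = 83.0 / 90.3 × 100 = 91.9158

91.92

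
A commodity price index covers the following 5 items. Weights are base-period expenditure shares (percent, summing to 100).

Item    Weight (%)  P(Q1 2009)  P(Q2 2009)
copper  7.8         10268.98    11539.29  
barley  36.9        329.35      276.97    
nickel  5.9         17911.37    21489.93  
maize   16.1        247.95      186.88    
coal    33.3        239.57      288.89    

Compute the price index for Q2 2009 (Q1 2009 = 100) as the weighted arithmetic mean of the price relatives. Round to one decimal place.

99.2

copper: 7.8 × (11539.29/10268.98) = 7.8 × 1.123704 = 8.7649
barley: 36.9 × (276.97/329.35) = 36.9 × 0.840959 = 31.0314
nickel: 5.9 × (21489.93/17911.37) = 5.9 × 1.199793 = 7.0788
maize: 16.1 × (186.88/247.95) = 16.1 × 0.753700 = 12.1346
coal: 33.3 × (288.89/239.57) = 33.3 × 1.205869 = 40.1554
Index = Σ wᵢ·(p₁ᵢ/p₀ᵢ) = 8.7649 + 31.0314 + 7.0788 + 12.1346 + 40.1554 = 99.1651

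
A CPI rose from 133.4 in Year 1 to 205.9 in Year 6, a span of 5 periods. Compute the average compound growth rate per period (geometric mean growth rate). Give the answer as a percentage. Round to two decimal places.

9.07%

Growth factor = (205.9/133.4)^(1/5) = (1.543478)^(1/5) = 1.090687
Growth rate = 1.090687 − 1 = 0.090687 = 9.0687%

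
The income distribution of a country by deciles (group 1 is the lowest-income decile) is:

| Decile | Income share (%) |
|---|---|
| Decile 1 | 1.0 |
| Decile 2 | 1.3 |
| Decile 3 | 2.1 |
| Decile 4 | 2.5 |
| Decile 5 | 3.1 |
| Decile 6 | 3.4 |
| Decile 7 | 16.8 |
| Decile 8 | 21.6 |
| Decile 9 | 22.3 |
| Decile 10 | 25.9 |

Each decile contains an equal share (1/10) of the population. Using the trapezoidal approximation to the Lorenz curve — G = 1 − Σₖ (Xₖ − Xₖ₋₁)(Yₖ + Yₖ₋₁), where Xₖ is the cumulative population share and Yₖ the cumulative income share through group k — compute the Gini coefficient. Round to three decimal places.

0.512

Cumulative income shares Yₖ: 0.0100, 0.0230, 0.0440, 0.0690, 0.1000, 0.1340, 0.3020, 0.5180, 0.7410, 1.0000
Σ (Xₖ−Xₖ₋₁)(Yₖ+Yₖ₋₁) = (1/10)(0.0100+0.0000) + (1/10)(0.0230+0.0100) + (1/10)(0.0440+0.0230) + (1/10)(0.0690+0.0440) + (1/10)(0.1000+0.0690) + (1/10)(0.1340+0.1000) + (1/10)(0.3020+0.1340) + (1/10)(0.5180+0.3020) + (1/10)(0.7410+0.5180) + (1/10)(1.0000+0.7410)
  = 0.0010 + 0.0033 + 0.0067 + 0.0113 + 0.0169 + 0.0234 + 0.0436 + 0.0820 + 0.1259 + 0.1741 = 0.4882
G = 1 − 0.4882 = 0.5118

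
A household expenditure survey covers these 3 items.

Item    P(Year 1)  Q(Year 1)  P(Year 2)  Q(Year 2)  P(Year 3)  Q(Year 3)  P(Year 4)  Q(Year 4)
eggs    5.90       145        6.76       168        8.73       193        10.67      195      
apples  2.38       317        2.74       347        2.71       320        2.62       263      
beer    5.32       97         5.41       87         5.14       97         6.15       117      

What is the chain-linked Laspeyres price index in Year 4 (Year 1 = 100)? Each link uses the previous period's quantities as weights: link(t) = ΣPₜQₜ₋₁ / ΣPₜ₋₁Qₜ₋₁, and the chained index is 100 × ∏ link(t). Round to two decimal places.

Link Year 1→Year 2:
ΣP(Year 2)Q(Year 1) = 6.76×145 + 2.74×317 + 5.41×97 = 980.2 + 868.58 + 524.77 = 2373.55
ΣP(Year 1)Q(Year 1) = 5.90×145 + 2.38×317 + 5.32×97 = 855.5 + 754.46 + 516.04 = 2126
link = 2373.55/2126 = 1.116439
Link Year 2→Year 3:
ΣP(Year 3)Q(Year 2) = 8.73×168 + 2.71×347 + 5.14×87 = 1466.64 + 940.37 + 447.18 = 2854.19
ΣP(Year 2)Q(Year 2) = 6.76×168 + 2.74×347 + 5.41×87 = 1135.68 + 950.78 + 470.67 = 2557.13
link = 2854.19/2557.13 = 1.116169
Link Year 3→Year 4:
ΣP(Year 4)Q(Year 3) = 10.67×193 + 2.62×320 + 6.15×97 = 2059.31 + 838.4 + 596.55 = 3494.26
ΣP(Year 3)Q(Year 3) = 8.73×193 + 2.71×320 + 5.14×97 = 1684.89 + 867.2 + 498.58 = 3050.67
link = 3494.26/3050.67 = 1.145407
Chained index = 100 × 1.116439 × 1.116169 × 1.145407 = 142.7333

142.73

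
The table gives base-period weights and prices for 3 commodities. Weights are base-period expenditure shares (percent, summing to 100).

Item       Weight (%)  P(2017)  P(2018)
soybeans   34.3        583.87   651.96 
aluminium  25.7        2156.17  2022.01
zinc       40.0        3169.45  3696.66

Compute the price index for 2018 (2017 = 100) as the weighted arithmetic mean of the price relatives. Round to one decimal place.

109.1

soybeans: 34.3 × (651.96/583.87) = 34.3 × 1.116618 = 38.3000
aluminium: 25.7 × (2022.01/2156.17) = 25.7 × 0.937779 = 24.1009
zinc: 40.0 × (3696.66/3169.45) = 40.0 × 1.166341 = 46.6536
Index = Σ wᵢ·(p₁ᵢ/p₀ᵢ) = 38.3000 + 24.1009 + 46.6536 = 109.0546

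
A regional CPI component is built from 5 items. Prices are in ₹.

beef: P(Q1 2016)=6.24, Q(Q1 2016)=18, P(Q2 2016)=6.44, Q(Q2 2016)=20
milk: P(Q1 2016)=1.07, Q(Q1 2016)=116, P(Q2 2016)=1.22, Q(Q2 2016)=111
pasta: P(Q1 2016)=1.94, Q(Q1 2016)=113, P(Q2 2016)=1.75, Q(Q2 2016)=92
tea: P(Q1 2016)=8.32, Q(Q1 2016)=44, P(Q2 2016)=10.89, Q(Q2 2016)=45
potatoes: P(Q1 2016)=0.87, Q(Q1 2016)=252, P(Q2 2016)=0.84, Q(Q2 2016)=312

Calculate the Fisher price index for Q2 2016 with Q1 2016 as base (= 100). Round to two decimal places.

Laspeyres component (base-period weights):
ΣP(Q2 2016)Q(Q1 2016) = 6.44×18 + 1.22×116 + 1.75×113 + 10.89×44 + 0.84×252 = 115.92 + 141.52 + 197.75 + 479.16 + 211.68 = 1146.03
ΣP(Q1 2016)Q(Q1 2016) = 6.24×18 + 1.07×116 + 1.94×113 + 8.32×44 + 0.87×252 = 112.32 + 124.12 + 219.22 + 366.08 + 219.24 = 1040.98
L = 1146.03 / 1040.98 × 100 = 110.0915
Paasche component (current-period weights):
ΣP(Q2 2016)Q(Q2 2016) = 6.44×20 + 1.22×111 + 1.75×92 + 10.89×45 + 0.84×312 = 128.8 + 135.42 + 161 + 490.05 + 262.08 = 1177.35
ΣP(Q1 2016)Q(Q2 2016) = 6.24×20 + 1.07×111 + 1.94×92 + 8.32×45 + 0.87×312 = 124.8 + 118.77 + 178.48 + 374.4 + 271.44 = 1067.89
P = 1177.35 / 1067.89 × 100 = 110.2501
Fisher = √(L × P) = √(110.0915 × 110.2501) = 110.1708

110.17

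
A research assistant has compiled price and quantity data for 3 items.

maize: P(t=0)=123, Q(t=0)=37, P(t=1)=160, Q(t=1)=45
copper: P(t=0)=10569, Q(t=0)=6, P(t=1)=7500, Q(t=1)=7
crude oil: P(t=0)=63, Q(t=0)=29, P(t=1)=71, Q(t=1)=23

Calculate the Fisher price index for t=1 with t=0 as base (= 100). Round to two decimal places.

Laspeyres component (base-period weights):
ΣP(t=1)Q(t=0) = 160×37 + 7500×6 + 71×29 = 5920 + 45000 + 2059 = 52979
ΣP(t=0)Q(t=0) = 123×37 + 10569×6 + 63×29 = 4551 + 63414 + 1827 = 69792
L = 52979 / 69792 × 100 = 75.9098
Paasche component (current-period weights):
ΣP(t=1)Q(t=1) = 160×45 + 7500×7 + 71×23 = 7200 + 52500 + 1633 = 61333
ΣP(t=0)Q(t=1) = 123×45 + 10569×7 + 63×23 = 5535 + 73983 + 1449 = 80967
P = 61333 / 80967 × 100 = 75.7506
Fisher = √(L × P) = √(75.9098 × 75.7506) = 75.8302

75.83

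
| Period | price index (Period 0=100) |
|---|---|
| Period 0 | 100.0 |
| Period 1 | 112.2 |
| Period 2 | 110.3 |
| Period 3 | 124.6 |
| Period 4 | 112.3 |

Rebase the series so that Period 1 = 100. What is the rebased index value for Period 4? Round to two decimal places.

100.09

Rebased(Period 4) = 112.3 / 112.2 × 100 = 100.0891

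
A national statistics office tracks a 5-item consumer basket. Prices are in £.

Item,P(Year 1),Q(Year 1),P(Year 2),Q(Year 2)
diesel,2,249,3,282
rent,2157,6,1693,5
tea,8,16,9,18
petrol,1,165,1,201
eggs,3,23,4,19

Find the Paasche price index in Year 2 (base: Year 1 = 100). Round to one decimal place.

Paasche price index uses current-period quantities as weights.
ΣP(Year 2)·Q(Year 2) = 3×282 + 1693×5 + 9×18 + 1×201 + 4×19 = 846 + 8465 + 162 + 201 + 76 = 9750
ΣP(Year 1)·Q(Year 2) = 2×282 + 2157×5 + 8×18 + 1×201 + 3×19 = 564 + 10785 + 144 + 201 + 57 = 11751
Index = 9750 / 11751 × 100 = 82.9717

83.0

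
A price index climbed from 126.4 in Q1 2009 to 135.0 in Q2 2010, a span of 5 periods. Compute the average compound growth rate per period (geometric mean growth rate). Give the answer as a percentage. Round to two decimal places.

Growth factor = (135.0/126.4)^(1/5) = (1.068038)^(1/5) = 1.013252
Growth rate = 1.013252 − 1 = 0.013252 = 1.3252%

1.33%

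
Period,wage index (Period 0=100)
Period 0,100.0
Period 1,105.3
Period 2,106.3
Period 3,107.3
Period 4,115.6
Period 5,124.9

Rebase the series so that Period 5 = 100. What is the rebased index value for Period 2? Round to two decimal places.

85.11

Rebased(Period 2) = 106.3 / 124.9 × 100 = 85.1081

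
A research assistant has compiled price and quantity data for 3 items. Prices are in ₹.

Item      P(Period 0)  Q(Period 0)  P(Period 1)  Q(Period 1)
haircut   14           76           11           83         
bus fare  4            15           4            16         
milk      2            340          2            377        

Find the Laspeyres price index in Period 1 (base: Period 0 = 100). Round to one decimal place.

87.4

Laspeyres price index uses base-period quantities as weights.
ΣP(Period 1)·Q(Period 0) = 11×76 + 4×15 + 2×340 = 836 + 60 + 680 = 1576
ΣP(Period 0)·Q(Period 0) = 14×76 + 4×15 + 2×340 = 1064 + 60 + 680 = 1804
Index = 1576 / 1804 × 100 = 87.3614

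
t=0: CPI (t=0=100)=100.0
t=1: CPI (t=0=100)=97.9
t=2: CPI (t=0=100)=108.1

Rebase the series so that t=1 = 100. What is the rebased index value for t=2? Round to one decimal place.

Rebased(t=2) = 108.1 / 97.9 × 100 = 110.4188

110.4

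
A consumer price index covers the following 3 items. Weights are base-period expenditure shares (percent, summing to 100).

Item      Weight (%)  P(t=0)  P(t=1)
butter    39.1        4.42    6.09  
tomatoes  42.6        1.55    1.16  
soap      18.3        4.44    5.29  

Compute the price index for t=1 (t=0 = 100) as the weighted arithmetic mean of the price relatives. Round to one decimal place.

butter: 39.1 × (6.09/4.42) = 39.1 × 1.377828 = 53.8731
tomatoes: 42.6 × (1.16/1.55) = 42.6 × 0.748387 = 31.8813
soap: 18.3 × (5.29/4.44) = 18.3 × 1.191441 = 21.8034
Index = Σ wᵢ·(p₁ᵢ/p₀ᵢ) = 53.8731 + 31.8813 + 21.8034 = 107.5577

107.6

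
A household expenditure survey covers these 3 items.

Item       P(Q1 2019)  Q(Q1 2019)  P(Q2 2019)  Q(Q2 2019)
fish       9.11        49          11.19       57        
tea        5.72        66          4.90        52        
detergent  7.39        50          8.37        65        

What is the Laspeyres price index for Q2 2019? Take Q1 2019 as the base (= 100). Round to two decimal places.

108.11

Laspeyres price index uses base-period quantities as weights.
ΣP(Q2 2019)·Q(Q1 2019) = 11.19×49 + 4.90×66 + 8.37×50 = 548.31 + 323.4 + 418.5 = 1290.21
ΣP(Q1 2019)·Q(Q1 2019) = 9.11×49 + 5.72×66 + 7.39×50 = 446.39 + 377.52 + 369.5 = 1193.41
Index = 1290.21 / 1193.41 × 100 = 108.1112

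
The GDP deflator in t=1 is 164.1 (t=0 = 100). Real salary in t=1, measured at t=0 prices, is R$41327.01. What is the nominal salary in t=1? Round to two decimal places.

67817.62

Nominal = Real × (Index/100) = 41327.01 × (164.1/100)
        = 41327.01 × 1.641 = 67817.6234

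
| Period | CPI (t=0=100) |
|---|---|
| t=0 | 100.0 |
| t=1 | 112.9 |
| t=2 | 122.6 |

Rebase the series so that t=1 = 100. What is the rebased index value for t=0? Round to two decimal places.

88.57

Rebased(t=0) = 100.0 / 112.9 × 100 = 88.5740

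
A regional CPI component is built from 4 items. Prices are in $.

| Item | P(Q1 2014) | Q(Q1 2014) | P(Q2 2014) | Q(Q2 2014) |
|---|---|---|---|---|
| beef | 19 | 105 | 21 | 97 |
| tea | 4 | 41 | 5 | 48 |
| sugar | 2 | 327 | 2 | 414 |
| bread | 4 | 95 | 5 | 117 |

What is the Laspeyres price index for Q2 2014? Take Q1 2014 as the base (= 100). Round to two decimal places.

Laspeyres price index uses base-period quantities as weights.
ΣP(Q2 2014)·Q(Q1 2014) = 21×105 + 5×41 + 2×327 + 5×95 = 2205 + 205 + 654 + 475 = 3539
ΣP(Q1 2014)·Q(Q1 2014) = 19×105 + 4×41 + 2×327 + 4×95 = 1995 + 164 + 654 + 380 = 3193
Index = 3539 / 3193 × 100 = 110.8362

110.84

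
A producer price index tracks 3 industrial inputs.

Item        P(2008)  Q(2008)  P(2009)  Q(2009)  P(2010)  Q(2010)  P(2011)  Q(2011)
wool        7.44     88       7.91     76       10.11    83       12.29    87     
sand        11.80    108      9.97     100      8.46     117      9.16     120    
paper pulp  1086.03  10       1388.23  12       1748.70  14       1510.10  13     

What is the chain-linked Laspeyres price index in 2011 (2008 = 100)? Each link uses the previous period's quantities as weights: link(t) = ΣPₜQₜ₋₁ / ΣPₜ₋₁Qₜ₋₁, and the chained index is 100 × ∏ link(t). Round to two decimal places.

Link 2008→2009:
ΣP(2009)Q(2008) = 7.91×88 + 9.97×108 + 1388.23×10 = 696.08 + 1076.76 + 13882.3 = 15655.14
ΣP(2008)Q(2008) = 7.44×88 + 11.80×108 + 1086.03×10 = 654.72 + 1274.4 + 10860.3 = 12789.42
link = 15655.14/12789.42 = 1.224070
Link 2009→2010:
ΣP(2010)Q(2009) = 10.11×76 + 8.46×100 + 1748.70×12 = 768.36 + 846 + 20984.4 = 22598.76
ΣP(2009)Q(2009) = 7.91×76 + 9.97×100 + 1388.23×12 = 601.16 + 997 + 16658.76 = 18256.92
link = 22598.76/18256.92 = 1.237819
Link 2010→2011:
ΣP(2011)Q(2010) = 12.29×83 + 9.16×117 + 1510.10×14 = 1020.07 + 1071.72 + 21141.4 = 23233.19
ΣP(2010)Q(2010) = 10.11×83 + 8.46×117 + 1748.70×14 = 839.13 + 989.82 + 24481.8 = 26310.75
link = 23233.19/26310.75 = 0.883030
Chained index = 100 × 1.224070 × 1.237819 × 0.883030 = 133.7947

133.79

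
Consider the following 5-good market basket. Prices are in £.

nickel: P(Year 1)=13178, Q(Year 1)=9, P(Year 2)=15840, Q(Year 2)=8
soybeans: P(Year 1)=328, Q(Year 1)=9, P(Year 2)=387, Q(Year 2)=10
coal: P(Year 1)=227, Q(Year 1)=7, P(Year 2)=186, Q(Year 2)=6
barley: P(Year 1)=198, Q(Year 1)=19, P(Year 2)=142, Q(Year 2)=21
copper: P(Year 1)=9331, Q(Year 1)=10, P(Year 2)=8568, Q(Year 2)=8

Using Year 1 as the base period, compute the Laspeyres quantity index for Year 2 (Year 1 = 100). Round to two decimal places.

85.77

Laspeyres quantity index uses base-period prices as weights.
ΣP(Year 1)·Q(Year 2) = 13178×8 + 328×10 + 227×6 + 198×21 + 9331×8 = 105424 + 3280 + 1362 + 4158 + 74648 = 188872
ΣP(Year 1)·Q(Year 1) = 13178×9 + 328×9 + 227×7 + 198×19 + 9331×10 = 118602 + 2952 + 1589 + 3762 + 93310 = 220215
Index = 188872 / 220215 × 100 = 85.7671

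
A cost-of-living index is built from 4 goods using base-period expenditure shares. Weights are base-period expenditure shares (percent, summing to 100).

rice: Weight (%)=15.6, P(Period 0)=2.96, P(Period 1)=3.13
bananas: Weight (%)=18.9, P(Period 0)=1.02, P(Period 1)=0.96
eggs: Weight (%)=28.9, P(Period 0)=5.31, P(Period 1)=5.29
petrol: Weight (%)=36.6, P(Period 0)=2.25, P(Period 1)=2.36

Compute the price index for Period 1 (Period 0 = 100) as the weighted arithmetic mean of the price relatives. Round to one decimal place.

rice: 15.6 × (3.13/2.96) = 15.6 × 1.057432 = 16.4959
bananas: 18.9 × (0.96/1.02) = 18.9 × 0.941176 = 17.7882
eggs: 28.9 × (5.29/5.31) = 28.9 × 0.996234 = 28.7911
petrol: 36.6 × (2.36/2.25) = 36.6 × 1.048889 = 38.3893
Index = Σ wᵢ·(p₁ᵢ/p₀ᵢ) = 16.4959 + 17.7882 + 28.7911 + 38.3893 = 101.4647

101.5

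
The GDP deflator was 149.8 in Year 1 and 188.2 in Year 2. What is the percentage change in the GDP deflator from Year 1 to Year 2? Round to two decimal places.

25.63%

Change = (188.2 − 149.8) / 149.8 × 100
       = 38.4 / 149.8 × 100 = 25.6342%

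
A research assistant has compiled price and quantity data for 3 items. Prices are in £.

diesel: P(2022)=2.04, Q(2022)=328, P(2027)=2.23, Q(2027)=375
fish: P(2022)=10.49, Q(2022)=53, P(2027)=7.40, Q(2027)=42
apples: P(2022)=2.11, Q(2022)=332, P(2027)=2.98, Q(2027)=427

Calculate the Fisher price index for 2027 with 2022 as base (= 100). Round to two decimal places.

Laspeyres component (base-period weights):
ΣP(2027)Q(2022) = 2.23×328 + 7.40×53 + 2.98×332 = 731.44 + 392.2 + 989.36 = 2113
ΣP(2022)Q(2022) = 2.04×328 + 10.49×53 + 2.11×332 = 669.12 + 555.97 + 700.52 = 1925.61
L = 2113 / 1925.61 × 100 = 109.7315
Paasche component (current-period weights):
ΣP(2027)Q(2027) = 2.23×375 + 7.40×42 + 2.98×427 = 836.25 + 310.8 + 1272.46 = 2419.51
ΣP(2022)Q(2027) = 2.04×375 + 10.49×42 + 2.11×427 = 765 + 440.58 + 900.97 = 2106.55
P = 2419.51 / 2106.55 × 100 = 114.8565
Fisher = √(L × P) = √(109.7315 × 114.8565) = 112.2647

112.26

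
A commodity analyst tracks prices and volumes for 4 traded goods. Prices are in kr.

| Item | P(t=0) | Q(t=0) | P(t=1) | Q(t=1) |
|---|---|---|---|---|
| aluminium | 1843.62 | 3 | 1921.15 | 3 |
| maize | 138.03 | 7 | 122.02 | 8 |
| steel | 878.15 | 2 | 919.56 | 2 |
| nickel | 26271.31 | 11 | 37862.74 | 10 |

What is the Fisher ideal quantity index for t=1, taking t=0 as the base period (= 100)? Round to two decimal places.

Laspeyres component (base-period weights):
ΣP(t=0)Q(t=1) = 1843.62×3 + 138.03×8 + 878.15×2 + 26271.31×10 = 5530.86 + 1104.24 + 1756.3 + 262713.1 = 271104.5
ΣP(t=0)Q(t=0) = 1843.62×3 + 138.03×7 + 878.15×2 + 26271.31×11 = 5530.86 + 966.21 + 1756.3 + 288984.41 = 297237.78
L = 271104.5 / 297237.78 × 100 = 91.2080
Paasche component (current-period weights):
ΣP(t=1)Q(t=1) = 1921.15×3 + 122.02×8 + 919.56×2 + 37862.74×10 = 5763.45 + 976.16 + 1839.12 + 378627.4 = 387206.13
ΣP(t=1)Q(t=0) = 1921.15×3 + 122.02×7 + 919.56×2 + 37862.74×11 = 5763.45 + 854.14 + 1839.12 + 416490.14 = 424946.85
P = 387206.13 / 424946.85 × 100 = 91.1187
Fisher = √(L × P) = √(91.2080 × 91.1187) = 91.1633

91.16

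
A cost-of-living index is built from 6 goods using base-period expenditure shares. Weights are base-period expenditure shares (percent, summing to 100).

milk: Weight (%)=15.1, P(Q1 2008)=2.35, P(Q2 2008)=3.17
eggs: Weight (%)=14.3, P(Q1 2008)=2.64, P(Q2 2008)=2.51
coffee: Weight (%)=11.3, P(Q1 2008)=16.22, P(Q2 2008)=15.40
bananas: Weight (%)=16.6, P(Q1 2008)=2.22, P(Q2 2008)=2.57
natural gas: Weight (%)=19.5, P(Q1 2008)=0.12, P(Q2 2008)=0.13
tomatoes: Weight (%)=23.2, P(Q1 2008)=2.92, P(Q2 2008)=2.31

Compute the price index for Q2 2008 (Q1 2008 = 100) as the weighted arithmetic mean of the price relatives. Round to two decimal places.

103.39

milk: 15.1 × (3.17/2.35) = 15.1 × 1.348936 = 20.3689
eggs: 14.3 × (2.51/2.64) = 14.3 × 0.950758 = 13.5958
coffee: 11.3 × (15.40/16.22) = 11.3 × 0.949445 = 10.7287
bananas: 16.6 × (2.57/2.22) = 16.6 × 1.157658 = 19.2171
natural gas: 19.5 × (0.13/0.12) = 19.5 × 1.083333 = 21.1250
tomatoes: 23.2 × (2.31/2.92) = 23.2 × 0.791096 = 18.3534
Index = Σ wᵢ·(p₁ᵢ/p₀ᵢ) = 20.3689 + 13.5958 + 10.7287 + 19.2171 + 21.1250 + 18.3534 = 103.3890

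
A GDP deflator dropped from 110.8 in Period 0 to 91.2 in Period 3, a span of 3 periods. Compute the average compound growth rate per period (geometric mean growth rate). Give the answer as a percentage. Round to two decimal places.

-6.28%

Growth factor = (91.2/110.8)^(1/3) = (0.823105)^(1/3) = 0.937170
Growth rate = 0.937170 − 1 = -0.062830 = -6.2830%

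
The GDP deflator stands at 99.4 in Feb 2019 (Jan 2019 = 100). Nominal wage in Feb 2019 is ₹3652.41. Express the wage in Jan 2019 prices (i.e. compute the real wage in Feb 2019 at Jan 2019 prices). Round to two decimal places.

3674.46

Real = Nominal ÷ (Index/100) = 3652.41 ÷ (99.4/100)
     = 3652.41 ÷ 0.994 = 3674.4567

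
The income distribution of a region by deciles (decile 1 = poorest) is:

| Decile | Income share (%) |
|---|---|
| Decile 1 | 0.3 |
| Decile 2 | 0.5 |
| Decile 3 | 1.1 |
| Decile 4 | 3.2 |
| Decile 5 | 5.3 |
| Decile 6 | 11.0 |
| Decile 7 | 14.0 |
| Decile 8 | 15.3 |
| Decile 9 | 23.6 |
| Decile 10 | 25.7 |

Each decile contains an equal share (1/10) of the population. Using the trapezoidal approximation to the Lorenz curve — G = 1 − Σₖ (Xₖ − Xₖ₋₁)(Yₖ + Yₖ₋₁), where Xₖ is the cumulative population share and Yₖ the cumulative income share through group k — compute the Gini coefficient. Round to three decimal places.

Cumulative income shares Yₖ: 0.0030, 0.0080, 0.0190, 0.0510, 0.1040, 0.2140, 0.3540, 0.5070, 0.7430, 1.0000
Σ (Xₖ−Xₖ₋₁)(Yₖ+Yₖ₋₁) = (1/10)(0.0030+0.0000) + (1/10)(0.0080+0.0030) + (1/10)(0.0190+0.0080) + (1/10)(0.0510+0.0190) + (1/10)(0.1040+0.0510) + (1/10)(0.2140+0.1040) + (1/10)(0.3540+0.2140) + (1/10)(0.5070+0.3540) + (1/10)(0.7430+0.5070) + (1/10)(1.0000+0.7430)
  = 0.0003 + 0.0011 + 0.0027 + 0.0070 + 0.0155 + 0.0318 + 0.0568 + 0.0861 + 0.1250 + 0.1743 = 0.5006
G = 1 − 0.5006 = 0.4994

0.499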